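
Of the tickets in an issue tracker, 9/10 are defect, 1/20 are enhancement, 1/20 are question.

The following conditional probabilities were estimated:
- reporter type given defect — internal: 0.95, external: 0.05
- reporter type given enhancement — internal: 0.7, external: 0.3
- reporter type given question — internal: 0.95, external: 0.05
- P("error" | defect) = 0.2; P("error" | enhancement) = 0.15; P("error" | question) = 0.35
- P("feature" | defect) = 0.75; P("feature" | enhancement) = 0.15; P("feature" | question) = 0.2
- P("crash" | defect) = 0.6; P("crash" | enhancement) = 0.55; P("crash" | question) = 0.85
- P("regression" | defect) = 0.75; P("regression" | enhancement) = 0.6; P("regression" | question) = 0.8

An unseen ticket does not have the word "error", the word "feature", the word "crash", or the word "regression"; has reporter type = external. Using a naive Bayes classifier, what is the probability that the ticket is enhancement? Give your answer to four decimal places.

0.6751

defect: 0.9 × 0.05 × (1−0.2) × (1−0.75) × (1−0.6) × (1−0.75) = 0.0009
enhancement: 0.05 × 0.3 × (1−0.15) × (1−0.15) × (1−0.55) × (1−0.6) = 0.00195075
question: 0.05 × 0.05 × (1−0.35) × (1−0.2) × (1−0.85) × (1−0.8) = 0.000039
P(enhancement | x) = 0.00195075 / 0.00288975 ≈ 0.6751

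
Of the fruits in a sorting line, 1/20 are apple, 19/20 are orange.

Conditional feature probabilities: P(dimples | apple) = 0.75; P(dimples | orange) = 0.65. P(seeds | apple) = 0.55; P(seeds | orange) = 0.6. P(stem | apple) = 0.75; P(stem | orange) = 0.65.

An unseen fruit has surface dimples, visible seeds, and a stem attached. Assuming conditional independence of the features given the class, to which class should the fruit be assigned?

apple: 0.05 × 0.75 × 0.55 × 0.75 = 0.01546875
orange: 0.95 × 0.65 × 0.6 × 0.65 = 0.240825
Highest score → orange.

orange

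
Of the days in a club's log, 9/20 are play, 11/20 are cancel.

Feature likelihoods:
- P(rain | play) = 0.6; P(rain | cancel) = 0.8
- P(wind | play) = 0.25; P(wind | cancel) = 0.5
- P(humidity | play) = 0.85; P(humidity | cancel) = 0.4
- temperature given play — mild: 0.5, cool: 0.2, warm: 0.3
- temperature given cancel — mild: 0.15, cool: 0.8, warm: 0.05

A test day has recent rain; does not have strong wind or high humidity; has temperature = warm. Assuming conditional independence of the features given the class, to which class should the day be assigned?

play: 0.45 × 0.6 × (1−0.25) × (1−0.85) × 0.3 = 0.0091125
cancel: 0.55 × 0.8 × (1−0.5) × (1−0.4) × 0.05 = 0.0066
Highest score → play.

play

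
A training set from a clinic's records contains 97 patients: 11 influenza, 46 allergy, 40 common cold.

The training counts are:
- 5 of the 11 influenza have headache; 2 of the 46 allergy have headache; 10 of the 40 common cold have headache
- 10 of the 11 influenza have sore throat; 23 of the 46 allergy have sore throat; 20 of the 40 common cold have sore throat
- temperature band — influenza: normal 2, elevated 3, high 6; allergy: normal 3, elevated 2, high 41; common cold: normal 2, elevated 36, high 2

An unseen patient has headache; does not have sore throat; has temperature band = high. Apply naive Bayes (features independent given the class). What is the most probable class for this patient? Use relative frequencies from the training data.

influenza: (11/97) × (5/11) × (1/11) × (6/11) ≈ 0.00255602
allergy: (46/97) × (2/46) × (23/46) × (41/46) ≈ 0.0091887
common cold: (40/97) × (10/40) × (20/40) × (2/40) ≈ 0.00257732
Highest score → allergy.

allergy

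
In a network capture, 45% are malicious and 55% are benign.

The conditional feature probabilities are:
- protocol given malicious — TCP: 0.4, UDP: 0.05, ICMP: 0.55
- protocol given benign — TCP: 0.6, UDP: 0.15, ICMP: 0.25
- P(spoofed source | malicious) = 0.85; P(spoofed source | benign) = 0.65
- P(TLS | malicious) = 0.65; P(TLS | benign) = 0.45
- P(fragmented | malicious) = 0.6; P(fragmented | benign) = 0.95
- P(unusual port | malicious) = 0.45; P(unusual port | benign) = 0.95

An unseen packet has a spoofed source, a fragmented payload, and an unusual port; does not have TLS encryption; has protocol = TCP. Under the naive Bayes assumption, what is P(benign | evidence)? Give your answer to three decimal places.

malicious: 0.45 × 0.4 × 0.85 × (1−0.65) × 0.6 × 0.45 = 0.0144585
benign: 0.55 × 0.6 × 0.65 × (1−0.45) × 0.95 × 0.95 = 0.1064724375
P(benign | x) = 0.1064724375 / 0.1209309375 ≈ 0.880

0.880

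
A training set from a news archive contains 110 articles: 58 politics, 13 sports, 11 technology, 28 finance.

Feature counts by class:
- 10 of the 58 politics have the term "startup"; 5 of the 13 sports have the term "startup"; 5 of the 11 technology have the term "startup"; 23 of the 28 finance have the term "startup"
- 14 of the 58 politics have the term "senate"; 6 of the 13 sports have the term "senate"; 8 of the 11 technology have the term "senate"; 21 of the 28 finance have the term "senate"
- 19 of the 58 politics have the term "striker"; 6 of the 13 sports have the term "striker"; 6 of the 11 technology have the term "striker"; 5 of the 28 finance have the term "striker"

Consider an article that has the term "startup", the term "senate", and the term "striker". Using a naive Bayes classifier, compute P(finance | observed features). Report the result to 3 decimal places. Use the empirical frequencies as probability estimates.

0.445

politics: (58/110) × (10/58) × (14/58) × (19/58) ≈ 0.00718841
sports: (13/110) × (5/13) × (6/13) × (6/13) ≈ 0.00968263
technology: (11/110) × (5/11) × (8/11) × (6/11) ≈ 0.0180316
finance: (28/110) × (23/28) × (21/28) × (5/28) ≈ 0.0280032
P(finance | x) = 0.0280032 / 0.06290584 ≈ 0.445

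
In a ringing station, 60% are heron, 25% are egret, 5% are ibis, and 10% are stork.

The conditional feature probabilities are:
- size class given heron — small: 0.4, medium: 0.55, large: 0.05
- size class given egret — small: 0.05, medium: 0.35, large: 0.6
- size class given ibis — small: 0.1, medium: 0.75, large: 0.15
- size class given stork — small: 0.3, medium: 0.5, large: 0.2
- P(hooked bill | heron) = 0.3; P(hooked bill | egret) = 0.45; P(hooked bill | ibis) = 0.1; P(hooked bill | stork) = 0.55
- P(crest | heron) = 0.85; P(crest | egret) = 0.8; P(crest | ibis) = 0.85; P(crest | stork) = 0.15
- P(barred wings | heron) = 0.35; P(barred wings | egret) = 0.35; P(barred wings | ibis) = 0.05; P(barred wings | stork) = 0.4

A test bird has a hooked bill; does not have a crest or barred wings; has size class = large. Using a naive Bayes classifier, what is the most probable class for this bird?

egret

heron: 0.6 × 0.05 × 0.3 × (1−0.85) × (1−0.35) = 0.0008775
egret: 0.25 × 0.6 × 0.45 × (1−0.8) × (1−0.35) = 0.008775
ibis: 0.05 × 0.15 × 0.1 × (1−0.85) × (1−0.05) = 0.000106875
stork: 0.1 × 0.2 × 0.55 × (1−0.15) × (1−0.4) = 0.00561
Highest score → egret.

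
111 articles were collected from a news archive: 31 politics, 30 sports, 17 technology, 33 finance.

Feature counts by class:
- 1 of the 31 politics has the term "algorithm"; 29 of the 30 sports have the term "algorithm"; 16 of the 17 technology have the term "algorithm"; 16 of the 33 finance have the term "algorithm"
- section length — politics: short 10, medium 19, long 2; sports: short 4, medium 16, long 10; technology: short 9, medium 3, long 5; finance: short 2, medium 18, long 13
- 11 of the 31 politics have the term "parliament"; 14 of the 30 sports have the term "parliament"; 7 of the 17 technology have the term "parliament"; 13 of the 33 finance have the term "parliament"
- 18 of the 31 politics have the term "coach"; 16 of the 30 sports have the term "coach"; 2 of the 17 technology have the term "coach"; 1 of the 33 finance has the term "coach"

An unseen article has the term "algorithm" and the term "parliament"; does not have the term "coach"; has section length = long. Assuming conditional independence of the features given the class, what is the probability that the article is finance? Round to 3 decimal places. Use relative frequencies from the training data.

politics: (31/111) × (1/31) × (2/31) × (11/31) × (13/31) ≈ 0.0000864884
sports: (30/111) × (29/30) × (10/30) × (14/30) × (14/30) ≈ 0.0189656
technology: (17/111) × (16/17) × (5/17) × (7/17) × (15/17) ≈ 0.0154031
finance: (33/111) × (16/33) × (13/33) × (13/33) × (32/33) ≈ 0.0216916
P(finance | x) = 0.0216916 / 0.0561467884 ≈ 0.386

0.386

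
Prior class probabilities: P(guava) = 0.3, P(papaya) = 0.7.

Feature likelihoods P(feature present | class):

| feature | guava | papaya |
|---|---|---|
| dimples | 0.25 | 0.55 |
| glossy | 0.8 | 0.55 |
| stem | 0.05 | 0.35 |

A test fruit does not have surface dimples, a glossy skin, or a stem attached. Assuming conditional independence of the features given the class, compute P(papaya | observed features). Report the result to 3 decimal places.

0.683

guava: 0.3 × (1−0.25) × (1−0.8) × (1−0.05) = 0.04275
papaya: 0.7 × (1−0.55) × (1−0.55) × (1−0.35) = 0.0921375
P(papaya | x) = 0.0921375 / 0.1348875 ≈ 0.683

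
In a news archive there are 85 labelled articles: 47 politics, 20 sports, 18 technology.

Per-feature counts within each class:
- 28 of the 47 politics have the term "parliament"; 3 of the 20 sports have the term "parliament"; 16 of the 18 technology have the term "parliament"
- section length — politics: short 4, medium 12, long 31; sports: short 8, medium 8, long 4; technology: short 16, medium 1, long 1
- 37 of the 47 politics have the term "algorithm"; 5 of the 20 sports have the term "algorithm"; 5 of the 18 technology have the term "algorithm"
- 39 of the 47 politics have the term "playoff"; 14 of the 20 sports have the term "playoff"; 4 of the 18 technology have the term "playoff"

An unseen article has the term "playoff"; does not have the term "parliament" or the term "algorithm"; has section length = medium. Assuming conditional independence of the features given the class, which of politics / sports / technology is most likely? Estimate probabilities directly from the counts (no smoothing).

sports

politics: (47/85) × (19/47) × (12/47) × (10/47) × (39/47) ≈ 0.010076
sports: (20/85) × (17/20) × (8/20) × (15/20) × (14/20) = 0.042
technology: (18/85) × (2/18) × (1/18) × (13/18) × (4/18) ≈ 0.000209796
Highest score → sports.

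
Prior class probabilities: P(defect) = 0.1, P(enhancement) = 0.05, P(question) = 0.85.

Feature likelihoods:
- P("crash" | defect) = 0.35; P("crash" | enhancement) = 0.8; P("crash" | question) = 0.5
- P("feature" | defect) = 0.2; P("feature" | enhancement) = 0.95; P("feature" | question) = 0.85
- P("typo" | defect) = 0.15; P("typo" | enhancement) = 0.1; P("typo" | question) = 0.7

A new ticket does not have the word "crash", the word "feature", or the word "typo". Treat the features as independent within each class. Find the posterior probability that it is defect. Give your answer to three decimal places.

defect: 0.1 × (1−0.35) × (1−0.2) × (1−0.15) = 0.0442
enhancement: 0.05 × (1−0.8) × (1−0.95) × (1−0.1) = 0.00045
question: 0.85 × (1−0.5) × (1−0.85) × (1−0.7) = 0.019125
P(defect | x) = 0.0442 / 0.063775 ≈ 0.693

0.693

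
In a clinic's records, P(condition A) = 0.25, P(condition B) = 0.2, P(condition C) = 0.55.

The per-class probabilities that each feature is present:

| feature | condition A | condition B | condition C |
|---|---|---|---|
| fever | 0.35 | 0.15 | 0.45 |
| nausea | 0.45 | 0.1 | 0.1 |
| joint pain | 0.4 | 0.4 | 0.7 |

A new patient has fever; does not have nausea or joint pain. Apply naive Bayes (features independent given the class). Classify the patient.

condition A: 0.25 × 0.35 × (1−0.45) × (1−0.4) = 0.028875
condition B: 0.2 × 0.15 × (1−0.1) × (1−0.4) = 0.0162
condition C: 0.55 × 0.45 × (1−0.1) × (1−0.7) = 0.066825
Highest score → condition C.

condition C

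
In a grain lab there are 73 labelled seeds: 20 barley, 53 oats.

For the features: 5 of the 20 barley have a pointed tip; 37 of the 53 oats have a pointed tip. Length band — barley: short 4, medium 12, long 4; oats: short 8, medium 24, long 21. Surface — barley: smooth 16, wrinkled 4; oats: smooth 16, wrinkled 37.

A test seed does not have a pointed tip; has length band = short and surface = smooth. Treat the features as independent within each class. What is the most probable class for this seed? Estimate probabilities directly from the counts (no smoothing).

barley

barley: (20/73) × (15/20) × (4/20) × (16/20) ≈ 0.0328767
oats: (53/73) × (16/53) × (8/53) × (16/53) ≈ 0.00998747
Highest score → barley.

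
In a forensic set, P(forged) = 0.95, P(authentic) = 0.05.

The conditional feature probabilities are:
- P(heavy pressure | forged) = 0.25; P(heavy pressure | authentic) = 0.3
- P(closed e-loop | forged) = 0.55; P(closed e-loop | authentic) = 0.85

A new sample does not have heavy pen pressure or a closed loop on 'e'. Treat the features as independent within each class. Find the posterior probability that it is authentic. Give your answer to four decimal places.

0.0161

forged: 0.95 × (1−0.25) × (1−0.55) = 0.320625
authentic: 0.05 × (1−0.3) × (1−0.85) = 0.00525
P(authentic | x) = 0.00525 / 0.325875 ≈ 0.0161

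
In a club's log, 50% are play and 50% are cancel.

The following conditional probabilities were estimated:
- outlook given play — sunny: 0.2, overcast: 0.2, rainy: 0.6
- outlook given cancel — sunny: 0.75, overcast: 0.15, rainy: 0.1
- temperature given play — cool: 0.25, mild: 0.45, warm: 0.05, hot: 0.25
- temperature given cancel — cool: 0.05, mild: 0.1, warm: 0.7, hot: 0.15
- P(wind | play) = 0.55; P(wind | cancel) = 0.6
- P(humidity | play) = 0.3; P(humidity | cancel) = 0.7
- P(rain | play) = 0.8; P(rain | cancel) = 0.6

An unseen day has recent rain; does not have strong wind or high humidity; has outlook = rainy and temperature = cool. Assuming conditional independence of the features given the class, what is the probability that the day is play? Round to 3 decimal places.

play: 0.5 × 0.6 × 0.25 × (1−0.55) × (1−0.3) × 0.8 = 0.0189
cancel: 0.5 × 0.1 × 0.05 × (1−0.6) × (1−0.7) × 0.6 = 0.00018
P(play | x) = 0.0189 / 0.01908 ≈ 0.991

0.991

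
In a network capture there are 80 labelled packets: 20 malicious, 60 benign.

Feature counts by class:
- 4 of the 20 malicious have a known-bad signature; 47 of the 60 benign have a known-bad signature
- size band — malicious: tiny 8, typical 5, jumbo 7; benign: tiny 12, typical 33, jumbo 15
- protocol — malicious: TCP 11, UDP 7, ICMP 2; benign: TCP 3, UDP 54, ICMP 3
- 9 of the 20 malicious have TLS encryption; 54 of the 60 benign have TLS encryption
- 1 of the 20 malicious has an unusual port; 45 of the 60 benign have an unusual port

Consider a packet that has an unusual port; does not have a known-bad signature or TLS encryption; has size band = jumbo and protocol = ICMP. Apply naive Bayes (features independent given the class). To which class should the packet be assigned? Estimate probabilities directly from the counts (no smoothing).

malicious: (20/80) × (16/20) × (7/20) × (2/20) × (11/20) × (1/20) = 0.0001925
benign: (60/80) × (13/60) × (15/60) × (3/60) × (6/60) × (45/60) = 0.00015234375
Highest score → malicious.

malicious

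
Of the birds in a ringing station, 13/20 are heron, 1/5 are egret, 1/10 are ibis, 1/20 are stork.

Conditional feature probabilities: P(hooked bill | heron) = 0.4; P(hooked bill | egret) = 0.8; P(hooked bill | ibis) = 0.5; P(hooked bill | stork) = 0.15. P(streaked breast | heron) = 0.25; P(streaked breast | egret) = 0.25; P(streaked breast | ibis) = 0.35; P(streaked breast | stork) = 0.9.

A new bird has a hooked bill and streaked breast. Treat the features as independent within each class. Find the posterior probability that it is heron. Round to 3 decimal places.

heron: 0.65 × 0.4 × 0.25 = 0.065
egret: 0.2 × 0.8 × 0.25 = 0.04
ibis: 0.1 × 0.5 × 0.35 = 0.0175
stork: 0.05 × 0.15 × 0.9 = 0.00675
P(heron | x) = 0.065 / 0.12925 ≈ 0.503

0.503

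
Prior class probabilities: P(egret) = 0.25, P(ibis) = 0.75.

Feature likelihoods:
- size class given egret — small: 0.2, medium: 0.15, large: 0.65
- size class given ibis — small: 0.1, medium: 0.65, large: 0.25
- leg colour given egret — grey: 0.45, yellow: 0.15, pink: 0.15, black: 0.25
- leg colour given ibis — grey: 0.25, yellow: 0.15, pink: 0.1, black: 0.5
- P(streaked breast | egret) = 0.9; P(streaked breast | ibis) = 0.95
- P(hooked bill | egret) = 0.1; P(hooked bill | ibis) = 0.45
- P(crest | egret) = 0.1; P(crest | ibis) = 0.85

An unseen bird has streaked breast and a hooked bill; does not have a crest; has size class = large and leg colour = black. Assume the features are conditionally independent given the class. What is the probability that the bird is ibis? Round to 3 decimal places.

egret: 0.25 × 0.65 × 0.25 × 0.9 × 0.1 × (1−0.1) = 0.003290625
ibis: 0.75 × 0.25 × 0.5 × 0.95 × 0.45 × (1−0.85) = 0.00601171875
P(ibis | x) = 0.00601171875 / 0.00930234375 ≈ 0.646

0.646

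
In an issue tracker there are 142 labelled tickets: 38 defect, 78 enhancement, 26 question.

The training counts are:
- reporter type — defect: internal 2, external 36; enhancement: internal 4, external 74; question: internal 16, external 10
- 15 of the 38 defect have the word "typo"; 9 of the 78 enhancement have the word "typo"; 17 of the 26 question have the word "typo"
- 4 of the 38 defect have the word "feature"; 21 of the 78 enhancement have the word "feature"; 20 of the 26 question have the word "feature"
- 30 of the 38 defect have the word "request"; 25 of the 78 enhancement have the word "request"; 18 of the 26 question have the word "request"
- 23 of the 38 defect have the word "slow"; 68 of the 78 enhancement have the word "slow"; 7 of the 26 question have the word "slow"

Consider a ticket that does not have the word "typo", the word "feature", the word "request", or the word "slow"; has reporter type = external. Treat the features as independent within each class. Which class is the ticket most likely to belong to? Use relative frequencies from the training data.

defect: (38/142) × (36/38) × (23/38) × (34/38) × (8/38) × (15/38) ≈ 0.0114095
enhancement: (78/142) × (74/78) × (69/78) × (57/78) × (53/78) × (10/78) ≈ 0.0293471
question: (26/142) × (10/26) × (9/26) × (6/26) × (8/26) × (19/26) ≈ 0.0012649
Highest score → enhancement.

enhancement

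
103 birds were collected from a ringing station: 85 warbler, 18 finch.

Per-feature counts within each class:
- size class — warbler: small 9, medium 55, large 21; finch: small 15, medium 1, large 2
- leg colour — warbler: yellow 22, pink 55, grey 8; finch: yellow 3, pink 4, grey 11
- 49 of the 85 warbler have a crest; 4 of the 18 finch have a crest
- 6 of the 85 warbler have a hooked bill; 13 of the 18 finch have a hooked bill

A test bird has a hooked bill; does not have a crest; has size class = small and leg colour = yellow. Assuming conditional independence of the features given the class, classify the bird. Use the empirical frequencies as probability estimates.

finch

warbler: (85/103) × (9/85) × (22/85) × (36/85) × (6/85) ≈ 0.000676122
finch: (18/103) × (15/18) × (3/18) × (14/18) × (13/18) ≈ 0.0136342
Highest score → finch.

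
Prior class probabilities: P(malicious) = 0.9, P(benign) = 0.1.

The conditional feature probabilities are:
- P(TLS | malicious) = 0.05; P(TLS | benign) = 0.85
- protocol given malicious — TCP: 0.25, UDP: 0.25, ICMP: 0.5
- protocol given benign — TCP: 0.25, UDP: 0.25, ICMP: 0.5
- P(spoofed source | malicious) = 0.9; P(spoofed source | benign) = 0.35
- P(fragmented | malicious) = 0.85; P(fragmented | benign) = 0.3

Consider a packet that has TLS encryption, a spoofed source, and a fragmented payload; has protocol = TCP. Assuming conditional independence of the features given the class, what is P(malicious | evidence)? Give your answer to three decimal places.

malicious: 0.9 × 0.05 × 0.25 × 0.9 × 0.85 = 0.00860625
benign: 0.1 × 0.85 × 0.25 × 0.35 × 0.3 = 0.00223125
P(malicious | x) = 0.00860625 / 0.0108375 ≈ 0.794

0.794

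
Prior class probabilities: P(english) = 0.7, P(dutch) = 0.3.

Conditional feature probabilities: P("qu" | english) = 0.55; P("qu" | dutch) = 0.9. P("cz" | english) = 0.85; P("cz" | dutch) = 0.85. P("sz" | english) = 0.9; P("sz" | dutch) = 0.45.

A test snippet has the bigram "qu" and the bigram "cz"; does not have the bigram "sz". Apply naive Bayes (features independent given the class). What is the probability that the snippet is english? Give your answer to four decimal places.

english: 0.7 × 0.55 × 0.85 × (1−0.9) = 0.032725
dutch: 0.3 × 0.9 × 0.85 × (1−0.45) = 0.126225
P(english | x) = 0.032725 / 0.15895 ≈ 0.2059

0.2059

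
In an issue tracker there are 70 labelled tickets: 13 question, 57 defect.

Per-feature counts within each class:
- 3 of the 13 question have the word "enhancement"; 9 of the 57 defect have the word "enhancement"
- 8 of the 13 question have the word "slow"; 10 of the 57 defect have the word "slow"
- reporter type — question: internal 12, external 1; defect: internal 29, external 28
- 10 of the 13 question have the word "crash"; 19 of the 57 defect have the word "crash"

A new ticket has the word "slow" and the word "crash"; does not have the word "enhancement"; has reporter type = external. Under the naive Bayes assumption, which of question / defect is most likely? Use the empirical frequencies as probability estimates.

defect

question: (13/70) × (10/13) × (8/13) × (1/13) × (10/13) ≈ 0.0052019
defect: (57/70) × (48/57) × (10/57) × (28/57) × (19/57) ≈ 0.0196984
Highest score → defect.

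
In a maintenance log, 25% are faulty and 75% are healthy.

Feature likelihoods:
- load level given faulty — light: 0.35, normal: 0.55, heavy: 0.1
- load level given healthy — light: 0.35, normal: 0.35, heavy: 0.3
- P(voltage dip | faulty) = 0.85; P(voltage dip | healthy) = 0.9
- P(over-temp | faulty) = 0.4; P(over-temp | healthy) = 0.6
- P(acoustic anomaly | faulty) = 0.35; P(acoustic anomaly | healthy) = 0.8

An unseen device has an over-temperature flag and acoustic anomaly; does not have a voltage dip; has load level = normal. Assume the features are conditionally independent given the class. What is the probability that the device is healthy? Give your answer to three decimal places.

faulty: 0.25 × 0.55 × (1−0.85) × 0.4 × 0.35 = 0.0028875
healthy: 0.75 × 0.35 × (1−0.9) × 0.6 × 0.8 = 0.0126
P(healthy | x) = 0.0126 / 0.0154875 ≈ 0.814

0.814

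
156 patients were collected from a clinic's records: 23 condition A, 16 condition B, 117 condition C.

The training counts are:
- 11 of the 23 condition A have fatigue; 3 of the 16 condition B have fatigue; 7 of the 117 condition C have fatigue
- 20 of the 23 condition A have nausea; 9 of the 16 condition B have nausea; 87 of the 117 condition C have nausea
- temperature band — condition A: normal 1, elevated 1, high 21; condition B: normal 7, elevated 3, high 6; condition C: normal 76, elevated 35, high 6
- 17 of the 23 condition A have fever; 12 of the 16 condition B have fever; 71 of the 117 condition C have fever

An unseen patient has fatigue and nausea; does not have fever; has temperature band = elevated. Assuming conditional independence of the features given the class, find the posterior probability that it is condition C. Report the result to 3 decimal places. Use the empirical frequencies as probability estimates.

0.765

condition A: (23/156) × (11/23) × (20/23) × (1/23) × (6/23) ≈ 0.00069545
condition B: (16/156) × (3/16) × (9/16) × (3/16) × (4/16) ≈ 0.000507061
condition C: (117/156) × (7/117) × (87/117) × (35/117) × (46/117) ≈ 0.00392429
P(condition C | x) = 0.00392429 / 0.005126801 ≈ 0.765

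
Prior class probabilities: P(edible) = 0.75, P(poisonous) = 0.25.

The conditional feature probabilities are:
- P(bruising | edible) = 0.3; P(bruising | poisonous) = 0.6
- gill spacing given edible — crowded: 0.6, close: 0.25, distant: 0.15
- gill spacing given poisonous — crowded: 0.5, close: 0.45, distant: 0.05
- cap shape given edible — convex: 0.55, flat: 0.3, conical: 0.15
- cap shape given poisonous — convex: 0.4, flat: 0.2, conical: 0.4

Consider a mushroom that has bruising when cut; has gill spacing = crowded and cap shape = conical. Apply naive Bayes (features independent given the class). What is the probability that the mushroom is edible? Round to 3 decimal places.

edible: 0.75 × 0.3 × 0.6 × 0.15 = 0.02025
poisonous: 0.25 × 0.6 × 0.5 × 0.4 = 0.03
P(edible | x) = 0.02025 / 0.05025 ≈ 0.403

0.403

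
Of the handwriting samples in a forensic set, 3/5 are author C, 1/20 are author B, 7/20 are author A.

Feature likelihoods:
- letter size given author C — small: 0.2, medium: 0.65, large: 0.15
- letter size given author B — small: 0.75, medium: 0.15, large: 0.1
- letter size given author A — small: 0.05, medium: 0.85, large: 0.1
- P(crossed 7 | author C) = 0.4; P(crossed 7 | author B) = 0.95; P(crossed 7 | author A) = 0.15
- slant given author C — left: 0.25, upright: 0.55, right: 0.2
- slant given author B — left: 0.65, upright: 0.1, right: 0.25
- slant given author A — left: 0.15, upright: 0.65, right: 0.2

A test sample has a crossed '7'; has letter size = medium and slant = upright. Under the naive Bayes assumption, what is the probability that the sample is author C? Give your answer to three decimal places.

0.743

author C: 0.6 × 0.65 × 0.4 × 0.55 = 0.0858
author B: 0.05 × 0.15 × 0.95 × 0.1 = 0.0007125
author A: 0.35 × 0.85 × 0.15 × 0.65 = 0.02900625
P(author C | x) = 0.0858 / 0.11551875 ≈ 0.743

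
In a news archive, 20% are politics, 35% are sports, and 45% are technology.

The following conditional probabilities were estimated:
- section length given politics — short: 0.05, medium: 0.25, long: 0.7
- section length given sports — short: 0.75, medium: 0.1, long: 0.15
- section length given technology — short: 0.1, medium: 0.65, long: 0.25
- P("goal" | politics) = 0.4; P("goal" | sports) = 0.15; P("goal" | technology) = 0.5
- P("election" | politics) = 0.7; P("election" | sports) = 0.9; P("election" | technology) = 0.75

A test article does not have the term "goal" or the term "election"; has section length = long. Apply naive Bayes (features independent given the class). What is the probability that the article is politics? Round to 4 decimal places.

politics: 0.2 × 0.7 × (1−0.4) × (1−0.7) = 0.0252
sports: 0.35 × 0.15 × (1−0.15) × (1−0.9) = 0.0044625
technology: 0.45 × 0.25 × (1−0.5) × (1−0.75) = 0.0140625
P(politics | x) = 0.0252 / 0.043725 ≈ 0.5763

0.5763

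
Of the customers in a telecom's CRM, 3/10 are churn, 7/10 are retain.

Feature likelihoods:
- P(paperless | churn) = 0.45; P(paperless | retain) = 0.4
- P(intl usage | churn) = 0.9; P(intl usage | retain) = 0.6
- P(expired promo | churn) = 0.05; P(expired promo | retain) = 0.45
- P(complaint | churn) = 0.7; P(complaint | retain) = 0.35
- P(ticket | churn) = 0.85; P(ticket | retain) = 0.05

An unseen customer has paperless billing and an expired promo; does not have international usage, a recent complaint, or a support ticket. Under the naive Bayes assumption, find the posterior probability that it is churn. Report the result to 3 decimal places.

0.001

churn: 0.3 × 0.45 × (1−0.9) × 0.05 × (1−0.7) × (1−0.85) = 0.000030375
retain: 0.7 × 0.4 × (1−0.6) × 0.45 × (1−0.35) × (1−0.05) = 0.031122
P(churn | x) = 0.000030375 / 0.031152375 ≈ 0.001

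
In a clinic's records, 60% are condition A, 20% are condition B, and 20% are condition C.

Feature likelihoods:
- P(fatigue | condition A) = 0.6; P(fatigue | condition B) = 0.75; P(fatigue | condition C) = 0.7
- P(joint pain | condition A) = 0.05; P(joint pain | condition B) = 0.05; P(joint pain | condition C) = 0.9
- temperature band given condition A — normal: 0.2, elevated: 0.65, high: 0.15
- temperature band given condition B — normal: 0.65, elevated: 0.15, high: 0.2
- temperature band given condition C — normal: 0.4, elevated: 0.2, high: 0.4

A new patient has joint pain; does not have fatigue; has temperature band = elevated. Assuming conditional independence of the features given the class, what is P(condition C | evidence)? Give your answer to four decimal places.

0.5692

condition A: 0.6 × (1−0.6) × 0.05 × 0.65 = 0.0078
condition B: 0.2 × (1−0.75) × 0.05 × 0.15 = 0.000375
condition C: 0.2 × (1−0.7) × 0.9 × 0.2 = 0.0108
P(condition C | x) = 0.0108 / 0.018975 ≈ 0.5692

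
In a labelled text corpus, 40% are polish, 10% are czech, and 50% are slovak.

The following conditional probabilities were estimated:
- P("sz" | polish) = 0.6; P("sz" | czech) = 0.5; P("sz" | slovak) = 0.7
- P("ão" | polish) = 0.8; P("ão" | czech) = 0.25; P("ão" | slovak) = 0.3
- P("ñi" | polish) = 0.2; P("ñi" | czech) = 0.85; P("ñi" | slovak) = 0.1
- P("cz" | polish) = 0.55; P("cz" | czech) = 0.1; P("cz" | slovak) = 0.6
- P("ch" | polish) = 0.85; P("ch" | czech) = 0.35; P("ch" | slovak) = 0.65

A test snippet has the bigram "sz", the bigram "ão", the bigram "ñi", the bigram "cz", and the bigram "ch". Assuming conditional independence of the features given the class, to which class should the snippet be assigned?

polish: 0.4 × 0.6 × 0.8 × 0.2 × 0.55 × 0.85 = 0.017952
czech: 0.1 × 0.5 × 0.25 × 0.85 × 0.1 × 0.35 = 0.000371875
slovak: 0.5 × 0.7 × 0.3 × 0.1 × 0.6 × 0.65 = 0.004095
Highest score → polish.

polish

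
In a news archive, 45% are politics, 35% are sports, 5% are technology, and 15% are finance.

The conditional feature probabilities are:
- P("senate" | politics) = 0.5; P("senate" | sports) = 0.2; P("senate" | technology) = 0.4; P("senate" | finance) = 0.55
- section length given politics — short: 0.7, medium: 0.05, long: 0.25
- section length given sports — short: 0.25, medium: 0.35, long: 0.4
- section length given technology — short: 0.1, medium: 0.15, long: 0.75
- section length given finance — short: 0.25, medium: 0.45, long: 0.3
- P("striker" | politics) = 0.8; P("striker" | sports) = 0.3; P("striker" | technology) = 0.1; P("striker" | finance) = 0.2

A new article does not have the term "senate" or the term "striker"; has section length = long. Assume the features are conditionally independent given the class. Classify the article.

sports

politics: 0.45 × (1−0.5) × 0.25 × (1−0.8) = 0.01125
sports: 0.35 × (1−0.2) × 0.4 × (1−0.3) = 0.0784
technology: 0.05 × (1−0.4) × 0.75 × (1−0.1) = 0.02025
finance: 0.15 × (1−0.55) × 0.3 × (1−0.2) = 0.0162
Highest score → sports.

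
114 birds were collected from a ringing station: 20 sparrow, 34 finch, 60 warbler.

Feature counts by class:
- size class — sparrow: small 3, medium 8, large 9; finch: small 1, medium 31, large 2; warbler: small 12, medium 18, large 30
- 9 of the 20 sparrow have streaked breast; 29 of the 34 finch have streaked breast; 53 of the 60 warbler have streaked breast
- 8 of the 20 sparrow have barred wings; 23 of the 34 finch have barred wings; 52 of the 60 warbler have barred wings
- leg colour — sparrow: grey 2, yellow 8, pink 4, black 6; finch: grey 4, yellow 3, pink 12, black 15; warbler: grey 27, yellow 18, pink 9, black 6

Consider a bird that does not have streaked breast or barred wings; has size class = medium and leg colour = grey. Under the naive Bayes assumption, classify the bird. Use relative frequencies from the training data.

sparrow

sparrow: (20/114) × (8/20) × (11/20) × (12/20) × (2/20) ≈ 0.00231579
finch: (34/114) × (31/34) × (5/34) × (11/34) × (4/34) ≈ 0.0015221
warbler: (60/114) × (18/60) × (7/60) × (8/60) × (27/60) ≈ 0.00110526
Highest score → sparrow.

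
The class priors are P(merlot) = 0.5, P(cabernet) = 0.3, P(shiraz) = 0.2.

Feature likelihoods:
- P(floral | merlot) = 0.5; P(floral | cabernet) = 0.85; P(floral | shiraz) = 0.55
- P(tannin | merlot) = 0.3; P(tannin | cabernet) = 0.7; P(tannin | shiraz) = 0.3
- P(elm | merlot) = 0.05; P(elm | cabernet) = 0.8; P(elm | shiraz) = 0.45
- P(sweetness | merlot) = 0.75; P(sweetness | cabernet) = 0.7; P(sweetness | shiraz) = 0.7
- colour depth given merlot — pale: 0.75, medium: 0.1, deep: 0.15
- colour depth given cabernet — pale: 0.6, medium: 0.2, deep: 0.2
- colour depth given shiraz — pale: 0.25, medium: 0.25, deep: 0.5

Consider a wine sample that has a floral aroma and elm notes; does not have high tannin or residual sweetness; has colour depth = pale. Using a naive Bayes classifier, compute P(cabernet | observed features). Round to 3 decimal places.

0.722

merlot: 0.5 × 0.5 × (1−0.3) × 0.05 × (1−0.75) × 0.75 = 0.001640625
cabernet: 0.3 × 0.85 × (1−0.7) × 0.8 × (1−0.7) × 0.6 = 0.011016
shiraz: 0.2 × 0.55 × (1−0.3) × 0.45 × (1−0.7) × 0.25 = 0.00259875
P(cabernet | x) = 0.011016 / 0.015255375 ≈ 0.722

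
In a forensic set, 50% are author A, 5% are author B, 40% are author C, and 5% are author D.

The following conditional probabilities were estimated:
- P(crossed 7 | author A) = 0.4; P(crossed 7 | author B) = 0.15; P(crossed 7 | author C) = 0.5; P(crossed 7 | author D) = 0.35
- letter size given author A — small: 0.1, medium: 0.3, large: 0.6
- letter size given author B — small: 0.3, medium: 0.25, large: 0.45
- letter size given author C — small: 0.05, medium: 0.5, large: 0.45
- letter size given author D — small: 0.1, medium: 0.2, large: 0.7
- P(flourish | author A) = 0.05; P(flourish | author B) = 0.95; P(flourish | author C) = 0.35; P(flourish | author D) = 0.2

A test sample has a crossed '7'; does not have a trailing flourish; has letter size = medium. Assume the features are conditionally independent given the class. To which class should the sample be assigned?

author A: 0.5 × 0.4 × 0.3 × (1−0.05) = 0.057
author B: 0.05 × 0.15 × 0.25 × (1−0.95) = 0.00009375
author C: 0.4 × 0.5 × 0.5 × (1−0.35) = 0.065
author D: 0.05 × 0.35 × 0.2 × (1−0.2) = 0.0028
Highest score → author C.

author C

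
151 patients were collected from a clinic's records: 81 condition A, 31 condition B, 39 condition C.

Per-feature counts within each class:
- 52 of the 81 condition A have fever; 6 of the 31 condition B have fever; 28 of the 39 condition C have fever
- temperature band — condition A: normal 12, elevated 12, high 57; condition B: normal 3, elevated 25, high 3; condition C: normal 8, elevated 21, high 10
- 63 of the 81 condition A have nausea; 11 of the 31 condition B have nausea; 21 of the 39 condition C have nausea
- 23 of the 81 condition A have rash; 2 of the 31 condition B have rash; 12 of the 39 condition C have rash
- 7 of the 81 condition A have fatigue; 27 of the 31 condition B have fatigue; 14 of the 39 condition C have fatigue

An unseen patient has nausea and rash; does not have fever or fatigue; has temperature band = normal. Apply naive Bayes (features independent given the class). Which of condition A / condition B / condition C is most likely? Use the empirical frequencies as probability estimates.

condition A

condition A: (81/151) × (29/81) × (12/81) × (63/81) × (23/81) × (74/81) ≈ 0.00574067
condition B: (31/151) × (25/31) × (3/31) × (11/31) × (2/31) × (4/31) ≈ 0.0000473282
condition C: (39/151) × (11/39) × (8/39) × (21/39) × (12/39) × (25/39) ≈ 0.00158704
Highest score → condition A.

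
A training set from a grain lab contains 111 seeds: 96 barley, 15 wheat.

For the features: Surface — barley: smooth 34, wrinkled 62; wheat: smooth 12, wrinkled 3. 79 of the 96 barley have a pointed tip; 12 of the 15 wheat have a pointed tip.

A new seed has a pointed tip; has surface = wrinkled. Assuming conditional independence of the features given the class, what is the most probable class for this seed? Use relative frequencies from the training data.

barley

barley: (96/111) × (62/96) × (79/96) ≈ 0.459647
wheat: (15/111) × (3/15) × (12/15) ≈ 0.0216216
Highest score → barley.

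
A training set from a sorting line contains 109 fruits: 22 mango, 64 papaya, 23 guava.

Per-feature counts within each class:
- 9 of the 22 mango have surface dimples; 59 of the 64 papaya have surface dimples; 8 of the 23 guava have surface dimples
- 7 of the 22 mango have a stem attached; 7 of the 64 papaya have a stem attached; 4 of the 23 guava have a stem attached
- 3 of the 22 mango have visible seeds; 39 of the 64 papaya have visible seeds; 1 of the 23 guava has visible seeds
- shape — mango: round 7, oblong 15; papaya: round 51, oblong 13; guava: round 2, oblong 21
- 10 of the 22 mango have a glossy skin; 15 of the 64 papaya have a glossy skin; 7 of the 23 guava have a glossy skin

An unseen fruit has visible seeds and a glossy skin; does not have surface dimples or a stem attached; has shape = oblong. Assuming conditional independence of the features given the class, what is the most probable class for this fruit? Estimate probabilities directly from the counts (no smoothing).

mango

mango: (22/109) × (13/22) × (15/22) × (3/22) × (15/22) × (10/22) ≈ 0.00343661
papaya: (64/109) × (5/64) × (57/64) × (39/64) × (13/64) × (15/64) ≈ 0.00118522
guava: (23/109) × (15/23) × (19/23) × (1/23) × (21/23) × (7/23) ≈ 0.00137349
Highest score → mango.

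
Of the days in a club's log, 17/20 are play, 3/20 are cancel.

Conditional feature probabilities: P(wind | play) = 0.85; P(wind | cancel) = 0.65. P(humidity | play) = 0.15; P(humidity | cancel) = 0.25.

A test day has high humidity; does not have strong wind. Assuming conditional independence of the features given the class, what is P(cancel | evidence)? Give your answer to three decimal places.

0.407

play: 0.85 × (1−0.85) × 0.15 = 0.019125
cancel: 0.15 × (1−0.65) × 0.25 = 0.013125
P(cancel | x) = 0.013125 / 0.03225 ≈ 0.407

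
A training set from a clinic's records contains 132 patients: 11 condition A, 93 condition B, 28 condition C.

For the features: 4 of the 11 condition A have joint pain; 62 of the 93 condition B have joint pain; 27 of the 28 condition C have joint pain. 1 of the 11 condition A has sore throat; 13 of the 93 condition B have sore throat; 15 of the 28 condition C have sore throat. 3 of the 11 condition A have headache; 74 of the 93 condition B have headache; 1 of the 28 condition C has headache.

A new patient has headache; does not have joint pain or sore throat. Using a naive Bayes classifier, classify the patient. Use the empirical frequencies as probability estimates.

condition B

condition A: (11/132) × (7/11) × (10/11) × (3/11) ≈ 0.013148
condition B: (93/132) × (31/93) × (80/93) × (74/93) ≈ 0.160747
condition C: (28/132) × (1/28) × (13/28) × (1/28) ≈ 0.000125618
Highest score → condition B.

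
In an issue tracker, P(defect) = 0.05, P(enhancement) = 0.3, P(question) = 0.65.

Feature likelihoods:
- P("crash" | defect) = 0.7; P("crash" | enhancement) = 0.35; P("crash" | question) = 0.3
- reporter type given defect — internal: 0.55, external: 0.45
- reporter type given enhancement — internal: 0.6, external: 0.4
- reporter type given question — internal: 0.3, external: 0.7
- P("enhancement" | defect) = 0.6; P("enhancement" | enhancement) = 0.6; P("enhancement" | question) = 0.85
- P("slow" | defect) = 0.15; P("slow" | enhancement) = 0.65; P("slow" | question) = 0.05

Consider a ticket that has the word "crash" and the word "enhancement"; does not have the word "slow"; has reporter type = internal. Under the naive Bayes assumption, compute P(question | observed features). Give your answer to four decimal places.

0.6721

defect: 0.05 × 0.7 × 0.55 × 0.6 × (1−0.15) = 0.0098175
enhancement: 0.3 × 0.35 × 0.6 × 0.6 × (1−0.65) = 0.01323
question: 0.65 × 0.3 × 0.3 × 0.85 × (1−0.05) = 0.04723875
P(question | x) = 0.04723875 / 0.07028625 ≈ 0.6721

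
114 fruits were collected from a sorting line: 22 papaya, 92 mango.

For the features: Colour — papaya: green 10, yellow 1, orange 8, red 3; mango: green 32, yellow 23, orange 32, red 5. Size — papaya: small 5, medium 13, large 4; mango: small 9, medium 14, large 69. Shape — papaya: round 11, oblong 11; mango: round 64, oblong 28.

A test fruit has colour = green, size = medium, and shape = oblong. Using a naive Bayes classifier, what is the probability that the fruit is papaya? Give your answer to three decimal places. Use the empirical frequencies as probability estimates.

papaya: (22/114) × (10/22) × (13/22) × (11/22) ≈ 0.0259171
mango: (92/114) × (32/92) × (14/92) × (28/92) ≈ 0.0130004
P(papaya | x) = 0.0259171 / 0.0389175 ≈ 0.666

0.666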